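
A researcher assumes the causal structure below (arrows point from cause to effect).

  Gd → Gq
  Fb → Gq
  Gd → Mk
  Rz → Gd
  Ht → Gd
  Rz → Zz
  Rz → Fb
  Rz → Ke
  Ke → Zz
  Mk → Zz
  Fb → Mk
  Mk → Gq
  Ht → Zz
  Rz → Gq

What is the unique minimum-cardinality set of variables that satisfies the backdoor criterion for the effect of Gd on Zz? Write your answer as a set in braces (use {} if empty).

Variables eligible for adjustment (non-descendants of Gd, excluding Gd and Zz): {Fb, Ht, Ke, Rz}.
Backdoor paths from Gd to Zz:
  P1: Gd <- Rz -> Fb -> Mk -> Zz
  P2: Gd <- Rz -> Fb -> Gq <- Mk -> Zz
  P3: Gd <- Rz -> Ke -> Zz
  P4: Gd <- Rz -> Gq <- Fb -> Mk -> Zz
  P5: Gd <- Rz -> Gq <- Mk -> Zz
  P6: Gd <- Rz -> Zz
  P7: Gd <- Ht -> Zz
The empty set is not sufficient: P1 (Gd <- Rz -> Fb -> Mk -> Zz) has no collider blocking it and no conditioned non-collider, so it is open.
Try {Ht, Rz}:
  P1: blocked at fork node Rz ∈ conditioning set.
  P2: blocked at fork node Rz ∈ conditioning set.
  P3: blocked at fork node Rz ∈ conditioning set.
  P4: blocked at fork node Rz ∈ conditioning set.
  P5: blocked at fork node Rz ∈ conditioning set.
  P6: blocked at fork node Rz ∈ conditioning set.
  P7: blocked at fork node Ht ∈ conditioning set.
{Ht, Rz} contains no descendant of Gd and blocks every backdoor path.
Every element of {Ht, Rz} is needed (dropping Ht leaves P7 open; dropping Rz leaves P1 open), so no proper subset is valid.
Among all size-2 subsets of the eligible variables, only {Ht, Rz} blocks every backdoor path, so it is the unique smallest valid adjustment set.

{Ht, Rz}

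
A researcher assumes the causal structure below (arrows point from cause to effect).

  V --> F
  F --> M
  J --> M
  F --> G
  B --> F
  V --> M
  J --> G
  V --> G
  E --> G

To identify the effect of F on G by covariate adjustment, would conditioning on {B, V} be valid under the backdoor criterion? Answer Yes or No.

Backdoor paths from F to G (paths whose first edge points into F):
  P1: F <- V -> G
  P2: F <- V -> M <- J -> G
Condition 1 (no descendant of F in the set): holds — descendants of F are {G, M}; none are in {B, V}.
Condition 2 (every backdoor path blocked by {B, V}):
  P1: blocked at fork node V ∈ conditioning set.
  P2: blocked at fork node V ∈ conditioning set.
{B, V} satisfies the backdoor criterion.

Yes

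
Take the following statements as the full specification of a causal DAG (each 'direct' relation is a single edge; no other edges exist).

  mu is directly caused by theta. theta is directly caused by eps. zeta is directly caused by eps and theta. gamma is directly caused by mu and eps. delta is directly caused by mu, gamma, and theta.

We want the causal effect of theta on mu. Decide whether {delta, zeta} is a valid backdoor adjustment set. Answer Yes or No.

No

Backdoor paths from theta to mu (paths whose first edge points into theta):
  P1: theta <- eps -> gamma <- mu
  P2: theta <- eps -> gamma -> delta <- mu
Condition 1 (no descendant of theta in the set): FAILS — delta and zeta are descendants of theta.
Condition 2 (every backdoor path blocked by {delta, zeta}):
  P1: open — collider(s) gamma are conditioned on (or have a conditioned descendant) and no non-collider on the path is in the set.
  P2: open — collider(s) delta are conditioned on (or have a conditioned descendant) and no non-collider on the path is in the set.
{delta, zeta} does not satisfy the backdoor criterion.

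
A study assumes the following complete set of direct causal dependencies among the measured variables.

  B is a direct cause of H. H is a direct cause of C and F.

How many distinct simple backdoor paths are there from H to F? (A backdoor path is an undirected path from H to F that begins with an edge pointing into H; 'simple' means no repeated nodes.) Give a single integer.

0

A backdoor path from H to F is any simple undirected path whose first edge points into H (i.e. leaves H via a parent).
Parents of H: {B}.
No simple path from any parent of H reaches F without revisiting H, so there are no backdoor paths.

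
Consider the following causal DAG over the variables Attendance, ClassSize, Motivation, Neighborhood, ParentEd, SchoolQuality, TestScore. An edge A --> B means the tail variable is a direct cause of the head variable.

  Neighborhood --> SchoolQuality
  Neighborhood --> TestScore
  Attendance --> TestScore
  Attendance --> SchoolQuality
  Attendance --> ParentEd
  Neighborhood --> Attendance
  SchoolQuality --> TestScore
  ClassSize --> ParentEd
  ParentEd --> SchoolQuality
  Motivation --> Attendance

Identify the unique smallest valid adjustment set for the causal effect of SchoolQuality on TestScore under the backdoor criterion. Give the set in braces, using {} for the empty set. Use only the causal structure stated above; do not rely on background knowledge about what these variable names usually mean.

Variables eligible for adjustment (non-descendants of SchoolQuality, excluding SchoolQuality and TestScore): {Attendance, ClassSize, Motivation, Neighborhood, ParentEd}.
Backdoor paths from SchoolQuality to TestScore:
  P1: SchoolQuality <- Neighborhood -> Attendance -> TestScore
  P2: SchoolQuality <- Neighborhood -> TestScore
  P3: SchoolQuality <- Attendance <- Neighborhood -> TestScore
  P4: SchoolQuality <- Attendance -> TestScore
  P5: SchoolQuality <- ParentEd <- Attendance <- Neighborhood -> TestScore
  P6: SchoolQuality <- ParentEd <- Attendance -> TestScore
The empty set is not sufficient: P1 (SchoolQuality <- Neighborhood -> Attendance -> TestScore) has no collider blocking it and no conditioned non-collider, so it is open.
Try {Attendance, Neighborhood}:
  P1: blocked at fork node Neighborhood ∈ conditioning set.
  P2: blocked at fork node Neighborhood ∈ conditioning set.
  P3: blocked at chain node Attendance ∈ conditioning set.
  P4: blocked at fork node Attendance ∈ conditioning set.
  P5: blocked at chain node Attendance ∈ conditioning set.
  P6: blocked at fork node Attendance ∈ conditioning set.
{Attendance, Neighborhood} contains no descendant of SchoolQuality and blocks every backdoor path.
Every element of {Attendance, Neighborhood} is needed (dropping Attendance leaves P4 open; dropping Neighborhood leaves P2 open), so no proper subset is valid.
Among all size-2 subsets of the eligible variables, only {Attendance, Neighborhood} blocks every backdoor path, so it is the unique smallest valid adjustment set.

{Attendance, Neighborhood}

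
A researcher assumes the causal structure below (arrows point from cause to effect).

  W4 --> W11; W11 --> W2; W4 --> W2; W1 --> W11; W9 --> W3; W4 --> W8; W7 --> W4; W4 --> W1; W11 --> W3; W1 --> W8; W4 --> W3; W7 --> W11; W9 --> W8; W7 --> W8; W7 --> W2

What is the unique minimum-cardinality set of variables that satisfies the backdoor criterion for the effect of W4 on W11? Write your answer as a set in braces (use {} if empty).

Variables eligible for adjustment (non-descendants of W4, excluding W4 and W11): {W7, W9}.
Backdoor paths from W4 to W11:
  P1: W4 <- W7 -> W8 <- W1 -> W11
  P2: W4 <- W7 -> W8 <- W9 -> W3 <- W11
  P3: W4 <- W7 -> W11
  P4: W4 <- W7 -> W2 <- W11
The empty set is not sufficient: P3 (W4 <- W7 -> W11) has no collider blocking it and no conditioned non-collider, so it is open.
Try {W7}:
  P1: blocked at fork node W7 ∈ conditioning set.
  P2: blocked at fork node W7 ∈ conditioning set.
  P3: blocked at fork node W7 ∈ conditioning set.
  P4: blocked at fork node W7 ∈ conditioning set.
{W7} contains no descendant of W4 and blocks every backdoor path.
No other singleton works — e.g. {W9} leaves P3 open — so {W7} is the unique smallest valid adjustment set.

{W7}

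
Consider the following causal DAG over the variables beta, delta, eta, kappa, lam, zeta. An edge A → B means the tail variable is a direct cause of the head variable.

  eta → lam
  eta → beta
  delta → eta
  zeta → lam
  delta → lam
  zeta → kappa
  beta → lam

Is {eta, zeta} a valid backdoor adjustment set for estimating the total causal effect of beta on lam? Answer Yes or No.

Yes

Backdoor paths from beta to lam (paths whose first edge points into beta):
  P1: beta <- eta <- delta -> lam
  P2: beta <- eta -> lam
Condition 1 (no descendant of beta in the set): holds — descendants of beta are {lam}; none are in {eta, zeta}.
Condition 2 (every backdoor path blocked by {eta, zeta}):
  P1: blocked at chain node eta ∈ conditioning set.
  P2: blocked at fork node eta ∈ conditioning set.
{eta, zeta} satisfies the backdoor criterion.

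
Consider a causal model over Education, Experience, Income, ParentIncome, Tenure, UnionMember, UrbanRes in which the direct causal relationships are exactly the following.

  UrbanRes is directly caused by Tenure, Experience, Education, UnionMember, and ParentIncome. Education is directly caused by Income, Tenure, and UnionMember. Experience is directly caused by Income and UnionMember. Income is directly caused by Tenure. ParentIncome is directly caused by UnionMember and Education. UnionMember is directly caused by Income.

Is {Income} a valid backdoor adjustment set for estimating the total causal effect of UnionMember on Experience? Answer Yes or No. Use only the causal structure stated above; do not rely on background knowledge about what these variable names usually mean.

Yes

Backdoor paths from UnionMember to Experience (paths whose first edge points into UnionMember):
  P1: UnionMember <- Income <- Tenure -> Education -> ParentIncome -> UrbanRes <- Experience
  P2: UnionMember <- Income <- Tenure -> Education -> UrbanRes <- Experience
  P3: UnionMember <- Income <- Tenure -> UrbanRes <- Experience
  P4: UnionMember <- Income -> Education <- Tenure -> UrbanRes <- Experience
  P5: UnionMember <- Income -> Education -> ParentIncome -> UrbanRes <- Experience
  P6: UnionMember <- Income -> Education -> UrbanRes <- Experience
  P7: UnionMember <- Income -> Experience
Condition 1 (no descendant of UnionMember in the set): holds — descendants of UnionMember are {Education, Experience, ParentIncome, UrbanRes}; none are in {Income}.
Condition 2 (every backdoor path blocked by {Income}):
  P1: blocked at chain node Income ∈ conditioning set.
  P2: blocked at chain node Income ∈ conditioning set.
  P3: blocked at chain node Income ∈ conditioning set.
  P4: blocked at fork node Income ∈ conditioning set.
  P5: blocked at fork node Income ∈ conditioning set.
  P6: blocked at fork node Income ∈ conditioning set.
  P7: blocked at fork node Income ∈ conditioning set.
{Income} satisfies the backdoor criterion.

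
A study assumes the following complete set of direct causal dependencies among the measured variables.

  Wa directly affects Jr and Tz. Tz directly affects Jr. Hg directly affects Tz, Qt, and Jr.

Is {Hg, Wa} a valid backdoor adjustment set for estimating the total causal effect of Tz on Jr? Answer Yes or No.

Backdoor paths from Tz to Jr (paths whose first edge points into Tz):
  P1: Tz <- Hg -> Jr
  P2: Tz <- Wa -> Jr
Condition 1 (no descendant of Tz in the set): holds — descendants of Tz are {Jr}; none are in {Hg, Wa}.
Condition 2 (every backdoor path blocked by {Hg, Wa}):
  P1: blocked at fork node Hg ∈ conditioning set.
  P2: blocked at fork node Wa ∈ conditioning set.
{Hg, Wa} satisfies the backdoor criterion.

Yes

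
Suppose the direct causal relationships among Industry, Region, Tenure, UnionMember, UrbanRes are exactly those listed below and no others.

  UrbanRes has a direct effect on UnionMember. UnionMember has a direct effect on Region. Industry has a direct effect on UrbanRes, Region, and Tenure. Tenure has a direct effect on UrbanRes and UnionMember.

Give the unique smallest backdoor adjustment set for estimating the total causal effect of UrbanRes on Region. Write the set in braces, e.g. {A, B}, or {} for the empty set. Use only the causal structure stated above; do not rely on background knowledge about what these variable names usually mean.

{Industry, Tenure}

Variables eligible for adjustment (non-descendants of UrbanRes, excluding UrbanRes and Region): {Industry, Tenure}.
Backdoor paths from UrbanRes to Region:
  P1: UrbanRes <- Industry -> Tenure -> UnionMember -> Region
  P2: UrbanRes <- Industry -> Region
  P3: UrbanRes <- Tenure <- Industry -> Region
  P4: UrbanRes <- Tenure -> UnionMember -> Region
The empty set is not sufficient: P1 (UrbanRes <- Industry -> Tenure -> UnionMember -> Region) has no collider blocking it and no conditioned non-collider, so it is open.
Try {Industry, Tenure}:
  P1: blocked at fork node Industry ∈ conditioning set.
  P2: blocked at fork node Industry ∈ conditioning set.
  P3: blocked at chain node Tenure ∈ conditioning set.
  P4: blocked at fork node Tenure ∈ conditioning set.
{Industry, Tenure} contains no descendant of UrbanRes and blocks every backdoor path.
Every element of {Industry, Tenure} is needed (dropping Industry leaves P2 open; dropping Tenure leaves P4 open), so no proper subset is valid.
Among all size-2 subsets of the eligible variables, only {Industry, Tenure} blocks every backdoor path, so it is the unique smallest valid adjustment set.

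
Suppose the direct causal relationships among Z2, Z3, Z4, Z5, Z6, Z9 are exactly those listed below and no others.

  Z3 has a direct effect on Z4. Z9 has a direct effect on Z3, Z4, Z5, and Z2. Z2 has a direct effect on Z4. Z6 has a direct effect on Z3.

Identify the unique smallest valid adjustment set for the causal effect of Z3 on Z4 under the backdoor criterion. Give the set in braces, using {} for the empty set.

Variables eligible for adjustment (non-descendants of Z3, excluding Z3 and Z4): {Z2, Z5, Z6, Z9}.
Backdoor paths from Z3 to Z4:
  P1: Z3 <- Z9 -> Z2 -> Z4
  P2: Z3 <- Z9 -> Z4
The empty set is not sufficient: P1 (Z3 <- Z9 -> Z2 -> Z4) has no collider blocking it and no conditioned non-collider, so it is open.
Try {Z9}:
  P1: blocked at fork node Z9 ∈ conditioning set.
  P2: blocked at fork node Z9 ∈ conditioning set.
{Z9} contains no descendant of Z3 and blocks every backdoor path.
No other singleton works — e.g. {Z6} leaves P1 open — so {Z9} is the unique smallest valid adjustment set.

{Z9}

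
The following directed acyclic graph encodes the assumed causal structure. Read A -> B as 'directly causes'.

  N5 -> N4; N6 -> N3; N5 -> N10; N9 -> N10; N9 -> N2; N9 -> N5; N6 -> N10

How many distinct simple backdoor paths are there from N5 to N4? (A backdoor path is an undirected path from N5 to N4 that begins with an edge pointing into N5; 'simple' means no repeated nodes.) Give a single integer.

A backdoor path from N5 to N4 is any simple undirected path whose first edge points into N5 (i.e. leaves N5 via a parent).
Parents of N5: {N9}.
No simple path from any parent of N5 reaches N4 without revisiting N5, so there are no backdoor paths.

0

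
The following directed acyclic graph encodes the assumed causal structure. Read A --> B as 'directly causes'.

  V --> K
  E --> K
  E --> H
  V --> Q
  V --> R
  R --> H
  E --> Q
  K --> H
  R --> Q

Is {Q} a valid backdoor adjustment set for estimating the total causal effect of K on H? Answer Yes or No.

No

Backdoor paths from K to H (paths whose first edge points into K):
  P1: K <- E -> H
  P2: K <- E -> Q <- V -> R -> H
  P3: K <- E -> Q <- R -> H
  P4: K <- V -> R -> H
  P5: K <- V -> R -> Q <- E -> H
  P6: K <- V -> Q <- E -> H
  P7: K <- V -> Q <- R -> H
Condition 1 (no descendant of K in the set): holds — descendants of K are {H}; none are in {Q}.
Condition 2 (every backdoor path blocked by {Q}):
  P1: open — no interior node is in the conditioning set.
  P2: open — collider(s) Q are conditioned on (or have a conditioned descendant) and no non-collider on the path is in the set.
  P3: open — collider(s) Q are conditioned on (or have a conditioned descendant) and no non-collider on the path is in the set.
  P4: open — no interior node is in the conditioning set.
  P5: open — collider(s) Q are conditioned on (or have a conditioned descendant) and no non-collider on the path is in the set.
  P6: open — collider(s) Q are conditioned on (or have a conditioned descendant) and no non-collider on the path is in the set.
  P7: open — collider(s) Q are conditioned on (or have a conditioned descendant) and no non-collider on the path is in the set.
{Q} does not satisfy the backdoor criterion.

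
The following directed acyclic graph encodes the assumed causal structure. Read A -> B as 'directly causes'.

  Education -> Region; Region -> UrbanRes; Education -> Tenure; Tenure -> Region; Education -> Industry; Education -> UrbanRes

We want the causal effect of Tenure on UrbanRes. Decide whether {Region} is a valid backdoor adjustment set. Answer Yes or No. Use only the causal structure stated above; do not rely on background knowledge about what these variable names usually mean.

No

Backdoor paths from Tenure to UrbanRes (paths whose first edge points into Tenure):
  P1: Tenure <- Education -> Region -> UrbanRes
  P2: Tenure <- Education -> UrbanRes
Condition 1 (no descendant of Tenure in the set): FAILS — Region is a descendant of Tenure.
Condition 2 (every backdoor path blocked by {Region}):
  P1: blocked at chain node Region ∈ conditioning set.
  P2: open — no interior node is in the conditioning set.
{Region} does not satisfy the backdoor criterion.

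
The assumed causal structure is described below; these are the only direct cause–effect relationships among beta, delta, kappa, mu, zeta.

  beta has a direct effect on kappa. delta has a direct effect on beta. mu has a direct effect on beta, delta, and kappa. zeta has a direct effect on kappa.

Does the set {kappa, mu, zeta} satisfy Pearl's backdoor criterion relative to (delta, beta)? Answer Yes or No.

No

Backdoor paths from delta to beta (paths whose first edge points into delta):
  P1: delta <- mu -> beta
  P2: delta <- mu -> kappa <- beta
Condition 1 (no descendant of delta in the set): FAILS — kappa is a descendant of delta.
Condition 2 (every backdoor path blocked by {kappa, mu, zeta}):
  P1: blocked at fork node mu ∈ conditioning set.
  P2: blocked at fork node mu ∈ conditioning set.
{kappa, mu, zeta} does not satisfy the backdoor criterion.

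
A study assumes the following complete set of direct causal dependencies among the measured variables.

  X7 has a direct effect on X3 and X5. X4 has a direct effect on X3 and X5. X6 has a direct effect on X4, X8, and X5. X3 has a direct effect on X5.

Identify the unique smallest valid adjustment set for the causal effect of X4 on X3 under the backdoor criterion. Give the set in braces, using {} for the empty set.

{}

Variables eligible for adjustment (non-descendants of X4, excluding X4 and X3): {X6, X7, X8}.
Backdoor paths from X4 to X3:
  P1: X4 <- X6 -> X5 <- X7 -> X3
  P2: X4 <- X6 -> X5 <- X3
Each backdoor path contains an unconditioned collider, so every path is already blocked with the empty conditioning set:
  P1: blocked at collider X5 (neither it nor any descendant is in the conditioning set).
  P2: blocked at collider X5 (neither it nor any descendant is in the conditioning set).
The empty set is therefore the unique smallest valid set.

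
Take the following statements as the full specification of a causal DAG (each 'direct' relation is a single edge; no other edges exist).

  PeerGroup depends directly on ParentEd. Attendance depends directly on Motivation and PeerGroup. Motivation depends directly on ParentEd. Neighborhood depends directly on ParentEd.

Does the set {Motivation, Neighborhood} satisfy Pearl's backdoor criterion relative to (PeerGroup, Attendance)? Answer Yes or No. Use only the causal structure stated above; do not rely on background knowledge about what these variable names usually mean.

Yes

Backdoor paths from PeerGroup to Attendance (paths whose first edge points into PeerGroup):
  P1: PeerGroup <- ParentEd -> Motivation -> Attendance
Condition 1 (no descendant of PeerGroup in the set): holds — descendants of PeerGroup are {Attendance}; none are in {Motivation, Neighborhood}.
Condition 2 (every backdoor path blocked by {Motivation, Neighborhood}):
  P1: blocked at chain node Motivation ∈ conditioning set.
{Motivation, Neighborhood} satisfies the backdoor criterion.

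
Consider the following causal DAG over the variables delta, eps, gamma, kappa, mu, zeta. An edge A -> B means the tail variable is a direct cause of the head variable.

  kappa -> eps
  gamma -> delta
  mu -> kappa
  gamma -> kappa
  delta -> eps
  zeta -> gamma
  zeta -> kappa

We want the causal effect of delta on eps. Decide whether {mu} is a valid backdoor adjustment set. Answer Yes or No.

Backdoor paths from delta to eps (paths whose first edge points into delta):
  P1: delta <- gamma <- zeta -> kappa -> eps
  P2: delta <- gamma -> kappa -> eps
Condition 1 (no descendant of delta in the set): holds — descendants of delta are {eps}; none are in {mu}.
Condition 2 (every backdoor path blocked by {mu}):
  P1: open — no interior node is in the conditioning set.
  P2: open — no interior node is in the conditioning set.
{mu} does not satisfy the backdoor criterion.

No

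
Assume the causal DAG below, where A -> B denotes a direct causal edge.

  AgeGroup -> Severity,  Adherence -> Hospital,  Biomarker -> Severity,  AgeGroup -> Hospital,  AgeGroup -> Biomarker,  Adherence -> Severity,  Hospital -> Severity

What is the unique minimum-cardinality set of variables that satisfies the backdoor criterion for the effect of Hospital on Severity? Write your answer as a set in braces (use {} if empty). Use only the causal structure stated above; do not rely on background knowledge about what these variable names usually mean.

Variables eligible for adjustment (non-descendants of Hospital, excluding Hospital and Severity): {Adherence, AgeGroup, Biomarker}.
Backdoor paths from Hospital to Severity:
  P1: Hospital <- AgeGroup -> Biomarker -> Severity
  P2: Hospital <- AgeGroup -> Severity
  P3: Hospital <- Adherence -> Severity
The empty set is not sufficient: P1 (Hospital <- AgeGroup -> Biomarker -> Severity) has no collider blocking it and no conditioned non-collider, so it is open.
Try {Adherence, AgeGroup}:
  P1: blocked at fork node AgeGroup ∈ conditioning set.
  P2: blocked at fork node AgeGroup ∈ conditioning set.
  P3: blocked at fork node Adherence ∈ conditioning set.
{Adherence, AgeGroup} contains no descendant of Hospital and blocks every backdoor path.
Every element of {Adherence, AgeGroup} is needed (dropping Adherence leaves P3 open; dropping AgeGroup leaves P1 open), so no proper subset is valid.
Among all size-2 subsets of the eligible variables, only {Adherence, AgeGroup} blocks every backdoor path, so it is the unique smallest valid adjustment set.

{Adherence, AgeGroup}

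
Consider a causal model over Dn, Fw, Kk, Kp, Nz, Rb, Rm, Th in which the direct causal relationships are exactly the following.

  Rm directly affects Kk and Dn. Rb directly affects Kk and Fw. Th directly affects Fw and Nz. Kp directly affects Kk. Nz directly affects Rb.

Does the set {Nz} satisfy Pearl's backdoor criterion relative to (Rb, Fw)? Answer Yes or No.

Backdoor paths from Rb to Fw (paths whose first edge points into Rb):
  P1: Rb <- Nz <- Th -> Fw
Condition 1 (no descendant of Rb in the set): holds — descendants of Rb are {Fw, Kk}; none are in {Nz}.
Condition 2 (every backdoor path blocked by {Nz}):
  P1: blocked at chain node Nz ∈ conditioning set.
{Nz} satisfies the backdoor criterion.

Yes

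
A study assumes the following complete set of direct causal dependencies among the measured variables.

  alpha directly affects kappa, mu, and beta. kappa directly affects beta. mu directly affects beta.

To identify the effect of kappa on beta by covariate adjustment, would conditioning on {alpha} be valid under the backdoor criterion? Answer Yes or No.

Yes

Backdoor paths from kappa to beta (paths whose first edge points into kappa):
  P1: kappa <- alpha -> mu -> beta
  P2: kappa <- alpha -> beta
Condition 1 (no descendant of kappa in the set): holds — descendants of kappa are {beta}; none are in {alpha}.
Condition 2 (every backdoor path blocked by {alpha}):
  P1: blocked at fork node alpha ∈ conditioning set.
  P2: blocked at fork node alpha ∈ conditioning set.
{alpha} satisfies the backdoor criterion.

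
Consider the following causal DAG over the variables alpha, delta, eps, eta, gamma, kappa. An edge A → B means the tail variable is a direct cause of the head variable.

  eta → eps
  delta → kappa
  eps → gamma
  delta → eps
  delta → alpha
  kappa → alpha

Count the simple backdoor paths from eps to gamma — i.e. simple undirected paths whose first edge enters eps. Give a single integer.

A backdoor path from eps to gamma is any simple undirected path whose first edge points into eps (i.e. leaves eps via a parent).
Parents of eps: {delta, eta}.
No simple path from any parent of eps reaches gamma without revisiting eps, so there are no backdoor paths.

0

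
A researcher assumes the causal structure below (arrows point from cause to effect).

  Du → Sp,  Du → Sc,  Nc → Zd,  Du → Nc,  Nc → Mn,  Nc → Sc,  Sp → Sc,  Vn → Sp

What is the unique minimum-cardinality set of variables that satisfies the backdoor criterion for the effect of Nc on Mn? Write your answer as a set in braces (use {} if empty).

Variables eligible for adjustment (non-descendants of Nc, excluding Nc and Mn): {Du, Sp, Vn}.
Backdoor paths from Nc to Mn:
  (none)
With no backdoor paths the empty set already satisfies the criterion, and it is trivially minimal.

{}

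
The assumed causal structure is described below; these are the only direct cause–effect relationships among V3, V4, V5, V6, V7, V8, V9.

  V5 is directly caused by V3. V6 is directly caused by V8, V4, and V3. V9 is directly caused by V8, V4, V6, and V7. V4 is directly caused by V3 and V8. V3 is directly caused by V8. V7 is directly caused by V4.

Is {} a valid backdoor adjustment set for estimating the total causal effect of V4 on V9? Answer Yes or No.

No

Backdoor paths from V4 to V9 (paths whose first edge points into V4):
  P1: V4 <- V8 -> V3 -> V6 -> V9
  P2: V4 <- V8 -> V6 -> V9
  P3: V4 <- V8 -> V9
  P4: V4 <- V3 <- V8 -> V6 -> V9
  P5: V4 <- V3 <- V8 -> V9
  P6: V4 <- V3 -> V6 <- V8 -> V9
  P7: V4 <- V3 -> V6 -> V9
Condition 1 (no descendant of V4 in the set): holds — descendants of V4 are {V6, V7, V9}; none are in {}.
Condition 2 (every backdoor path blocked by {}):
  P1: open — no interior node is in the conditioning set.
  P2: open — no interior node is in the conditioning set.
  P3: open — no interior node is in the conditioning set.
  P4: open — no interior node is in the conditioning set.
  P5: open — no interior node is in the conditioning set.
  P6: blocked at collider V6 (neither it nor any descendant is in the conditioning set).
  P7: open — no interior node is in the conditioning set.
{} does not satisfy the backdoor criterion.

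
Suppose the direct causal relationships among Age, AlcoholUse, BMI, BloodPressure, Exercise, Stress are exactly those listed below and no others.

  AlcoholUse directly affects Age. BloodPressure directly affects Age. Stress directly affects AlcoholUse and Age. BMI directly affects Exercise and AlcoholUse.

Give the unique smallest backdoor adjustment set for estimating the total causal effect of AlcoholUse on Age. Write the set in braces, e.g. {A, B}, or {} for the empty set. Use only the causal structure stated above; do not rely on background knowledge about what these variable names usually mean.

Variables eligible for adjustment (non-descendants of AlcoholUse, excluding AlcoholUse and Age): {BMI, BloodPressure, Exercise, Stress}.
Backdoor paths from AlcoholUse to Age:
  P1: AlcoholUse <- Stress -> Age
The empty set is not sufficient: P1 (AlcoholUse <- Stress -> Age) has no collider blocking it and no conditioned non-collider, so it is open.
Try {Stress}:
  P1: blocked at fork node Stress ∈ conditioning set.
{Stress} contains no descendant of AlcoholUse and blocks every backdoor path.
No other singleton works — e.g. {BMI} leaves P1 open — so {Stress} is the unique smallest valid adjustment set.

{Stress}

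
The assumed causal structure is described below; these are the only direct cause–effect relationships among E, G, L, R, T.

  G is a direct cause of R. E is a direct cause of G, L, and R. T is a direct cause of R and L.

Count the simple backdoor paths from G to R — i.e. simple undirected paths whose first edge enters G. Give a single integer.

2

A backdoor path from G to R is any simple undirected path whose first edge points into G (i.e. leaves G via a parent).
Parents of G: {E}.
Enumerating:
  P1: G <- E -> L <- T -> R
  P2: G <- E -> R
That exhausts the simple backdoor paths. Count: 2.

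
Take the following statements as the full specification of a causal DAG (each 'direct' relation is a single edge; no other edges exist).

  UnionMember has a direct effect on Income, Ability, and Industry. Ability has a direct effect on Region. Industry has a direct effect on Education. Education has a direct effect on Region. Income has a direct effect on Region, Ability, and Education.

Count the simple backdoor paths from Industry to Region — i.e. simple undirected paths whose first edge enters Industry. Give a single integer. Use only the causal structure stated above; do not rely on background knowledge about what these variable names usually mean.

6

A backdoor path from Industry to Region is any simple undirected path whose first edge points into Industry (i.e. leaves Industry via a parent).
Parents of Industry: {UnionMember}.
Enumerating:
  P1: Industry <- UnionMember -> Income -> Education -> Region
  P2: Industry <- UnionMember -> Income -> Ability -> Region
  P3: Industry <- UnionMember -> Income -> Region
  P4: Industry <- UnionMember -> Ability <- Income -> Education -> Region
  P5: Industry <- UnionMember -> Ability <- Income -> Region
  P6: Industry <- UnionMember -> Ability -> Region
That exhausts the simple backdoor paths. Count: 6.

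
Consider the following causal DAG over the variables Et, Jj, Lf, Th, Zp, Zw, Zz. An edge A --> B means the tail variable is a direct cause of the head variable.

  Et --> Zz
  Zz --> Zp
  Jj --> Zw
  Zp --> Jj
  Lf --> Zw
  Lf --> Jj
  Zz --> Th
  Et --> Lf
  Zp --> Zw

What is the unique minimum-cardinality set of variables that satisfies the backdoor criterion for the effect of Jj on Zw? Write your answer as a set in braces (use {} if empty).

{Lf, Zp}

Variables eligible for adjustment (non-descendants of Jj, excluding Jj and Zw): {Et, Lf, Th, Zp, Zz}.
Backdoor paths from Jj to Zw:
  P1: Jj <- Zp <- Zz <- Et -> Lf -> Zw
  P2: Jj <- Zp -> Zw
  P3: Jj <- Lf <- Et -> Zz -> Zp -> Zw
  P4: Jj <- Lf -> Zw
The empty set is not sufficient: P1 (Jj <- Zp <- Zz <- Et -> Lf -> Zw) has no collider blocking it and no conditioned non-collider, so it is open.
Try {Lf, Zp}:
  P1: blocked at chain node Zp ∈ conditioning set.
  P2: blocked at fork node Zp ∈ conditioning set.
  P3: blocked at chain node Lf ∈ conditioning set.
  P4: blocked at fork node Lf ∈ conditioning set.
{Lf, Zp} contains no descendant of Jj and blocks every backdoor path.
Every element of {Lf, Zp} is needed (dropping Lf leaves P4 open; dropping Zp leaves P2 open), so no proper subset is valid.
Among all size-2 subsets of the eligible variables, only {Lf, Zp} blocks every backdoor path, so it is the unique smallest valid adjustment set.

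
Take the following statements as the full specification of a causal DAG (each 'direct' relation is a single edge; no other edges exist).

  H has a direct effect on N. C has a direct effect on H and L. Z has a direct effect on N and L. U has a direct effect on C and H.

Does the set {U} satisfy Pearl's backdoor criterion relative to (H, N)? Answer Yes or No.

Backdoor paths from H to N (paths whose first edge points into H):
  P1: H <- U -> C -> L <- Z -> N
  P2: H <- C -> L <- Z -> N
Condition 1 (no descendant of H in the set): holds — descendants of H are {N}; none are in {U}.
Condition 2 (every backdoor path blocked by {U}):
  P1: blocked at fork node U ∈ conditioning set.
  P2: blocked at collider L (neither it nor any descendant is in the conditioning set).
{U} satisfies the backdoor criterion.

Yes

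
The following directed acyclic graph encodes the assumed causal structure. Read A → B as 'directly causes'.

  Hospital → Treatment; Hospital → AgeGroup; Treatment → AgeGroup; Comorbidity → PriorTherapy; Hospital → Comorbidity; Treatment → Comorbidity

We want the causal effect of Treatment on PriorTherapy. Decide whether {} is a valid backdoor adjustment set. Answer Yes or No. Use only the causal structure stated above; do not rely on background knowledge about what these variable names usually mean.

No

Backdoor paths from Treatment to PriorTherapy (paths whose first edge points into Treatment):
  P1: Treatment <- Hospital -> Comorbidity -> PriorTherapy
Condition 1 (no descendant of Treatment in the set): holds — descendants of Treatment are {AgeGroup, Comorbidity, PriorTherapy}; none are in {}.
Condition 2 (every backdoor path blocked by {}):
  P1: open — no interior node is in the conditioning set.
{} does not satisfy the backdoor criterion.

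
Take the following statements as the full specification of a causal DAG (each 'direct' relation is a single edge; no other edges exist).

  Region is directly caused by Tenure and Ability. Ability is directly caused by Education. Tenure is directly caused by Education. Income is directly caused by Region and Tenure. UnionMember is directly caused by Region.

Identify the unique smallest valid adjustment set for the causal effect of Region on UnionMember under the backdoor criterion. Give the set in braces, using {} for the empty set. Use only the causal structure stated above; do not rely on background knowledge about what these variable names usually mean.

Variables eligible for adjustment (non-descendants of Region, excluding Region and UnionMember): {Ability, Education, Tenure}.
Backdoor paths from Region to UnionMember:
  (none)
With no backdoor paths the empty set already satisfies the criterion, and it is trivially minimal.

{}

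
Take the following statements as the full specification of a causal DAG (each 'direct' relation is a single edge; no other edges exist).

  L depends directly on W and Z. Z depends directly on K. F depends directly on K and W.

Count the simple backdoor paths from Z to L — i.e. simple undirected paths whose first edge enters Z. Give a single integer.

1

A backdoor path from Z to L is any simple undirected path whose first edge points into Z (i.e. leaves Z via a parent).
Parents of Z: {K}.
Enumerating:
  P1: Z <- K -> F <- W -> L
That exhausts the simple backdoor paths. Count: 1.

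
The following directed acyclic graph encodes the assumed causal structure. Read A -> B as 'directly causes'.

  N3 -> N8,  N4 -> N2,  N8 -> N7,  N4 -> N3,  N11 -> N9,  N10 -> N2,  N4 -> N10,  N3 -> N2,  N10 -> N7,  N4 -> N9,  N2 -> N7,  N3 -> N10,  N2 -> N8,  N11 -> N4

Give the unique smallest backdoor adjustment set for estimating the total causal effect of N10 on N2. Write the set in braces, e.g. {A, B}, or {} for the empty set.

{N3, N4}

Variables eligible for adjustment (non-descendants of N10, excluding N10 and N2): {N11, N3, N4, N9}.
Backdoor paths from N10 to N2:
  P1: N10 <- N4 -> N3 -> N2
  P2: N10 <- N4 -> N3 -> N8 <- N2
  P3: N10 <- N4 -> N3 -> N8 -> N7 <- N2
  P4: N10 <- N4 -> N2
  P5: N10 <- N3 <- N4 -> N2
  P6: N10 <- N3 -> N2
  P7: N10 <- N3 -> N8 <- N2
  P8: N10 <- N3 -> N8 -> N7 <- N2
The empty set is not sufficient: P1 (N10 <- N4 -> N3 -> N2) has no collider blocking it and no conditioned non-collider, so it is open.
Try {N3, N4}:
  P1: blocked at fork node N4 ∈ conditioning set.
  P2: blocked at fork node N4 ∈ conditioning set.
  P3: blocked at fork node N4 ∈ conditioning set.
  P4: blocked at fork node N4 ∈ conditioning set.
  P5: blocked at chain node N3 ∈ conditioning set.
  P6: blocked at fork node N3 ∈ conditioning set.
  P7: blocked at fork node N3 ∈ conditioning set.
  P8: blocked at fork node N3 ∈ conditioning set.
{N3, N4} contains no descendant of N10 and blocks every backdoor path.
Every element of {N3, N4} is needed (dropping N3 leaves P6 open; dropping N4 leaves P4 open), so no proper subset is valid.
Among all size-2 subsets of the eligible variables, only {N3, N4} blocks every backdoor path, so it is the unique smallest valid adjustment set.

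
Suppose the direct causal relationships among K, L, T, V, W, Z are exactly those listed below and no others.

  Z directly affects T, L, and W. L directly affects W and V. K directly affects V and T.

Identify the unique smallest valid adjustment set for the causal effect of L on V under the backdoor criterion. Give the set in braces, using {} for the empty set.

{}

Variables eligible for adjustment (non-descendants of L, excluding L and V): {K, T, Z}.
Backdoor paths from L to V:
  P1: L <- Z -> T <- K -> V
Each backdoor path contains an unconditioned collider, so every path is already blocked with the empty conditioning set:
  P1: blocked at collider T (neither it nor any descendant is in the conditioning set).
The empty set is therefore the unique smallest valid set.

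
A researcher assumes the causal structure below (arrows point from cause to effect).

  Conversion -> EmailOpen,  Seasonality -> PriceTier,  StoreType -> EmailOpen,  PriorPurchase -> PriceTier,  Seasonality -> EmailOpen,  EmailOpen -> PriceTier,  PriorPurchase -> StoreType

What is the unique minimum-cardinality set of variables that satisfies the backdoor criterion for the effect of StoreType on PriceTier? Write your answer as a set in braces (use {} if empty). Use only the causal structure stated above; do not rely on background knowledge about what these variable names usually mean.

Variables eligible for adjustment (non-descendants of StoreType, excluding StoreType and PriceTier): {Conversion, PriorPurchase, Seasonality}.
Backdoor paths from StoreType to PriceTier:
  P1: StoreType <- PriorPurchase -> PriceTier
The empty set is not sufficient: P1 (StoreType <- PriorPurchase -> PriceTier) has no collider blocking it and no conditioned non-collider, so it is open.
Try {PriorPurchase}:
  P1: blocked at fork node PriorPurchase ∈ conditioning set.
{PriorPurchase} contains no descendant of StoreType and blocks every backdoor path.
No other singleton works — e.g. {Conversion} leaves P1 open — so {PriorPurchase} is the unique smallest valid adjustment set.

{PriorPurchase}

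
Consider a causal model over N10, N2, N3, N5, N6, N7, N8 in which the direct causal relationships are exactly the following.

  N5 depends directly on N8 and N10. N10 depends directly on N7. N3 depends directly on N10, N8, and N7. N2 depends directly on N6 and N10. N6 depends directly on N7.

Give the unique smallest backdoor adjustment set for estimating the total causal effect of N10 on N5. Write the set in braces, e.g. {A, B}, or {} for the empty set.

{}

Variables eligible for adjustment (non-descendants of N10, excluding N10 and N5): {N6, N7, N8}.
Backdoor paths from N10 to N5:
  P1: N10 <- N7 -> N3 <- N8 -> N5
Each backdoor path contains an unconditioned collider, so every path is already blocked with the empty conditioning set:
  P1: blocked at collider N3 (neither it nor any descendant is in the conditioning set).
The empty set is therefore the unique smallest valid set.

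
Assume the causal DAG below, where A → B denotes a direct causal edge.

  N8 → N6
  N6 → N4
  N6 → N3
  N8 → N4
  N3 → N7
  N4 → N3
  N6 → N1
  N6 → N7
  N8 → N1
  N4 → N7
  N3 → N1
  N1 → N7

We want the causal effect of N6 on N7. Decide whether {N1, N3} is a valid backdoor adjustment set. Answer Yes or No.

No

Backdoor paths from N6 to N7 (paths whose first edge points into N6):
  P1: N6 <- N8 -> N4 -> N3 -> N1 -> N7
  P2: N6 <- N8 -> N4 -> N3 -> N7
  P3: N6 <- N8 -> N4 -> N7
  P4: N6 <- N8 -> N1 <- N3 <- N4 -> N7
  P5: N6 <- N8 -> N1 <- N3 -> N7
  P6: N6 <- N8 -> N1 -> N7
Condition 1 (no descendant of N6 in the set): FAILS — N1 and N3 are descendants of N6.
Condition 2 (every backdoor path blocked by {N1, N3}):
  P1: blocked at chain node N3 ∈ conditioning set.
  P2: blocked at chain node N3 ∈ conditioning set.
  P3: open — no interior node is in the conditioning set.
  P4: blocked at chain node N3 ∈ conditioning set.
  P5: blocked at fork node N3 ∈ conditioning set.
  P6: blocked at chain node N1 ∈ conditioning set.
{N1, N3} does not satisfy the backdoor criterion.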